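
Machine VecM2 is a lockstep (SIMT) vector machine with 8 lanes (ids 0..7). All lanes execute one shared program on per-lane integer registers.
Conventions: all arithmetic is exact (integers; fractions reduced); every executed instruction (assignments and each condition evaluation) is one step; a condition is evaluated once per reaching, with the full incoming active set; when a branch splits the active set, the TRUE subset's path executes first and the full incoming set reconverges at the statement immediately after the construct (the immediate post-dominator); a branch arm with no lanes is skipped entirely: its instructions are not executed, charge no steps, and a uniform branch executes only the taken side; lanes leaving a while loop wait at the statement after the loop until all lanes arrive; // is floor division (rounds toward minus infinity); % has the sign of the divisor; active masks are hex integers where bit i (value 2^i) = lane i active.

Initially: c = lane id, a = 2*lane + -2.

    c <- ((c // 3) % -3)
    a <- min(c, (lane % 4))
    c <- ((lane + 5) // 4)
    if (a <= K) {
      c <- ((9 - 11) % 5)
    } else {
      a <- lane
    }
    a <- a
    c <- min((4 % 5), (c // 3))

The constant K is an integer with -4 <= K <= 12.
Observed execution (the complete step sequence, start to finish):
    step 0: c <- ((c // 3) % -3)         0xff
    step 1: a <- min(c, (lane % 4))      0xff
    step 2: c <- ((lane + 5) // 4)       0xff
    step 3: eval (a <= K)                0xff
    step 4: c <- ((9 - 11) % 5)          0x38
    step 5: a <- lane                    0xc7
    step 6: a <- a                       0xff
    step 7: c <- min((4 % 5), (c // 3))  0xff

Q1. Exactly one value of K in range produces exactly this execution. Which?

Answer: K = -2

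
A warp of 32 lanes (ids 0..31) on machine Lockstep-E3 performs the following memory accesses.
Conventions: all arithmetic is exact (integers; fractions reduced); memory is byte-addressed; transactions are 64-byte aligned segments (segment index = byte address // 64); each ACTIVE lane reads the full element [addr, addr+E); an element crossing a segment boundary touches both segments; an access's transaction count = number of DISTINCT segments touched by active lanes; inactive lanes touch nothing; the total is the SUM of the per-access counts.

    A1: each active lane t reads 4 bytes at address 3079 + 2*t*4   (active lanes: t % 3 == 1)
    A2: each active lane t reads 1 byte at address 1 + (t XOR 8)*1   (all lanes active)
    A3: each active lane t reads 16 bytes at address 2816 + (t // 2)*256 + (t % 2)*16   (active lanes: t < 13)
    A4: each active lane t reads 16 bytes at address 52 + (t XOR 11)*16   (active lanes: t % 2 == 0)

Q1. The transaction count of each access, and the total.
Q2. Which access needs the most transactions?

A1: 5 transactions
A2: 1 transaction
A3: 7 transactions
A4: 8 transactions

Answer: 5,1,7,8; total 21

Answer: A4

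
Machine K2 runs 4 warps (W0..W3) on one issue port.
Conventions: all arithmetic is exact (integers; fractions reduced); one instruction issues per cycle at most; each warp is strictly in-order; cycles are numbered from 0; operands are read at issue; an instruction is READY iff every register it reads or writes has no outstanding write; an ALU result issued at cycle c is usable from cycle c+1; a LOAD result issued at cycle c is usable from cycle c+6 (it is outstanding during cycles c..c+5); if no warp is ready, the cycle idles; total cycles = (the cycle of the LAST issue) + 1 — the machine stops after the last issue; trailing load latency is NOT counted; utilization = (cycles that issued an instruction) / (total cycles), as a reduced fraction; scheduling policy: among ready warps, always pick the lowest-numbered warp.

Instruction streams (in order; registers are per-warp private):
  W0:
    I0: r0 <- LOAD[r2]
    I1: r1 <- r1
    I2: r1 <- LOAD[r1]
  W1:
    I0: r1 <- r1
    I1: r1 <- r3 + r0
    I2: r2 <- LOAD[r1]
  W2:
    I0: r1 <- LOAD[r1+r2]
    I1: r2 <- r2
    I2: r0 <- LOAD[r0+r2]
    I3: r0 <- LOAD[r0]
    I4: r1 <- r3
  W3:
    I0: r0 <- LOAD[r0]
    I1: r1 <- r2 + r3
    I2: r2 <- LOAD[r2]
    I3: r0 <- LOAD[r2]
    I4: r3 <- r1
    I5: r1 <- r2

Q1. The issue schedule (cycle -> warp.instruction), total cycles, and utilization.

cycle 0: W0.I0
cycle 1: W0.I1
cycle 2: W0.I2
cycle 3: W1.I0
cycle 4: W1.I1
cycle 5: W1.I2
cycle 6: W2.I0
cycle 7: W2.I1
cycle 8: W2.I2
cycle 9: W3.I0
cycle 10: W3.I1
cycle 11: W3.I2
cycle 12: idle
cycle 13: idle
cycle 14: W2.I3
cycle 15: W2.I4
cycle 16: idle
cycle 17: W3.I3
cycle 18: W3.I4
cycle 19: W3.I5

Answer: 20 cycles, utilization 17/20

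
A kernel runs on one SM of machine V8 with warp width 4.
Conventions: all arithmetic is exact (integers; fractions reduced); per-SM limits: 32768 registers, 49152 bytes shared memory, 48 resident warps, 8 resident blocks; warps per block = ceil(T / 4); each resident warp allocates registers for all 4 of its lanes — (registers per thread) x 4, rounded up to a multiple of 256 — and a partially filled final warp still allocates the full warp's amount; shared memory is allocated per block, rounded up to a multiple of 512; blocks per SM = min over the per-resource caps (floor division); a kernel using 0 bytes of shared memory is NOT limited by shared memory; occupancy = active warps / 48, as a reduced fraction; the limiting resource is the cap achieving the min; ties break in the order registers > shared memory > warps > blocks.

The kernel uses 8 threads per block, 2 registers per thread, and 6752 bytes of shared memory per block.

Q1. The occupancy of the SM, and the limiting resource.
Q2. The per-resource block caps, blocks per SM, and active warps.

Answer: occupancy 1/4, limited by shared memory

registers: 64 blocks
shared memory: 6 blocks
warps: 24 blocks
blocks: 8 blocks

Answer: 6 blocks, 12 active warps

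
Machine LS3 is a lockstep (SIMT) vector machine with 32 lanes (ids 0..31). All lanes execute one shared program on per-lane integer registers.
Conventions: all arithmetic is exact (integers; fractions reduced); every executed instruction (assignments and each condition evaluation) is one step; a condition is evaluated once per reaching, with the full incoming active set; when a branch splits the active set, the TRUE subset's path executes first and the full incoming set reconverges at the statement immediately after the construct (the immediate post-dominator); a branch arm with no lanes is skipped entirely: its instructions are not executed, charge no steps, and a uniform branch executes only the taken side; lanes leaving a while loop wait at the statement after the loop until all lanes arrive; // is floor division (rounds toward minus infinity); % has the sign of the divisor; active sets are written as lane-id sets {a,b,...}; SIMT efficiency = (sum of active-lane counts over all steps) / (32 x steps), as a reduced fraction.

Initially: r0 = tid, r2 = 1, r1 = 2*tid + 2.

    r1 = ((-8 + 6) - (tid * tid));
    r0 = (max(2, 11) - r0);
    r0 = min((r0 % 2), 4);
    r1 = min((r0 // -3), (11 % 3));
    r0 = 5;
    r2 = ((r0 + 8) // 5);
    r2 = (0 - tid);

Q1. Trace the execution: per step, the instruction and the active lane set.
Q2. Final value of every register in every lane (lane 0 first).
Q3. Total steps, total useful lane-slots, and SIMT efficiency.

step 0: r1 <- ((-8 + 6) - (tid * tid)) {0,1,2,3,4,5,6,7,8,9,10,11,12,13,14,15,16,17,18,19,20,21,22,23,24,25,26,27,28,29,30,31}
step 1: r0 <- (max(2, 11) - r0)      {0,1,2,3,4,5,6,7,8,9,10,11,12,13,14,15,16,17,18,19,20,21,22,23,24,25,26,27,28,29,30,31}
step 2: r0 <- min((r0 % 2), 4)       {0,1,2,3,4,5,6,7,8,9,10,11,12,13,14,15,16,17,18,19,20,21,22,23,24,25,26,27,28,29,30,31}
step 3: r1 <- min((r0 // -3), (11 % 3)) {0,1,2,3,4,5,6,7,8,9,10,11,12,13,14,15,16,17,18,19,20,21,22,23,24,25,26,27,28,29,30,31}
step 4: r0 <- 5                      {0,1,2,3,4,5,6,7,8,9,10,11,12,13,14,15,16,17,18,19,20,21,22,23,24,25,26,27,28,29,30,31}
step 5: r2 <- ((r0 + 8) // 5)        {0,1,2,3,4,5,6,7,8,9,10,11,12,13,14,15,16,17,18,19,20,21,22,23,24,25,26,27,28,29,30,31}
step 6: r2 <- (0 - tid)              {0,1,2,3,4,5,6,7,8,9,10,11,12,13,14,15,16,17,18,19,20,21,22,23,24,25,26,27,28,29,30,31}

Answer: 7 steps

r0: 5,5,5,5,5,5,5,5,5,5,5,5,5,5,5,5,5,5,5,5,5,5,5,5,5,5,5,5,5,5,5,5
r2: 0,-1,-2,-3,-4,-5,-6,-7,-8,-9,-10,-11,-12,-13,-14,-15,-16,-17,-18,-19,-20,-21,-22,-23,-24,-25,-26,-27,-28,-29,-30,-31
r1: -1,0,-1,0,-1,0,-1,0,-1,0,-1,0,-1,0,-1,0,-1,0,-1,0,-1,0,-1,0,-1,0,-1,0,-1,0,-1,0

steps = 7; useful = 224; efficiency = 224/224 = 1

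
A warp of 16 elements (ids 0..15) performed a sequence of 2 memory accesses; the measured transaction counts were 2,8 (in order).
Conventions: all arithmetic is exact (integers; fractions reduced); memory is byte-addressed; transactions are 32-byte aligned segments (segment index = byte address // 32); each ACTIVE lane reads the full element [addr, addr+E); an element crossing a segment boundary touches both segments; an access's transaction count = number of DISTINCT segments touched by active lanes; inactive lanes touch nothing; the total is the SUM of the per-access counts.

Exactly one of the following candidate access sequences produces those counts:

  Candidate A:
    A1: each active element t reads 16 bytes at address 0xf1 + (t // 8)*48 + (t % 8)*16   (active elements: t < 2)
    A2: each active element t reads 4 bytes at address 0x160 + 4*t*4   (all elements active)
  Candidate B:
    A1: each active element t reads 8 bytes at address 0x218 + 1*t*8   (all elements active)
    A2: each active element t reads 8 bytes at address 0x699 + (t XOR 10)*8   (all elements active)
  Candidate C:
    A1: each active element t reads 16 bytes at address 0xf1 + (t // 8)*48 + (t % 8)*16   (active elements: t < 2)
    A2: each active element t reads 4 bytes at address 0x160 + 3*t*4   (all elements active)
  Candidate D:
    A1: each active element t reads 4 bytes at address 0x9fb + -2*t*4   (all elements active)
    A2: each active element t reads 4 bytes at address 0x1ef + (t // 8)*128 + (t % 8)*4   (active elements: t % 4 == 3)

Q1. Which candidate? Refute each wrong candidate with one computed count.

B: A1 gives 5 transactions, not 2
C: A2 gives 6 transactions, not 8
D: A1 gives 4 transactions, not 2
A: all counts match (2,8)

Answer: A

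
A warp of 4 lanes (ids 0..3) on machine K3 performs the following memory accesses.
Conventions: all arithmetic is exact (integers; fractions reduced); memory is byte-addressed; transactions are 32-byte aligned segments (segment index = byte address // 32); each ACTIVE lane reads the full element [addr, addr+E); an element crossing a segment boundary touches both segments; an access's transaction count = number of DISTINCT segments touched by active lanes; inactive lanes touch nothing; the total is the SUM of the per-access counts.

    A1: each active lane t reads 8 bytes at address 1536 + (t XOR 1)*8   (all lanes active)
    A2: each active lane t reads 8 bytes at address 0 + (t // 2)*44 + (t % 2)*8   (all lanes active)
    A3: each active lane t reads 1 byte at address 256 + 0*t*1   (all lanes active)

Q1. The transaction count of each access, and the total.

A1: 1 transaction
A2: 2 transactions
A3: 1 transaction

Answer: 1,2,1; total 4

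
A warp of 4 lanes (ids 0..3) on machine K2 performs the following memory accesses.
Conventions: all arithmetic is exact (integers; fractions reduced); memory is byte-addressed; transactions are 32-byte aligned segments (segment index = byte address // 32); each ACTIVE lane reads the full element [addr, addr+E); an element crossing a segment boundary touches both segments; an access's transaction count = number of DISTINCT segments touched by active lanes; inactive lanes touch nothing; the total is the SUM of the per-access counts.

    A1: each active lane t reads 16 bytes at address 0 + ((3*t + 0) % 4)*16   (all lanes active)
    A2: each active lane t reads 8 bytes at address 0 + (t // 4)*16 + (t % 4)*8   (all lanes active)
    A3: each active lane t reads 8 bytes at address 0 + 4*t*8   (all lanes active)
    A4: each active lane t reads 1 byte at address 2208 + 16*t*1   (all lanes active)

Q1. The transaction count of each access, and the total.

A1: 2 transactions
A2: 1 transaction
A3: 4 transactions
A4: 2 transactions

Answer: 2,1,4,2; total 9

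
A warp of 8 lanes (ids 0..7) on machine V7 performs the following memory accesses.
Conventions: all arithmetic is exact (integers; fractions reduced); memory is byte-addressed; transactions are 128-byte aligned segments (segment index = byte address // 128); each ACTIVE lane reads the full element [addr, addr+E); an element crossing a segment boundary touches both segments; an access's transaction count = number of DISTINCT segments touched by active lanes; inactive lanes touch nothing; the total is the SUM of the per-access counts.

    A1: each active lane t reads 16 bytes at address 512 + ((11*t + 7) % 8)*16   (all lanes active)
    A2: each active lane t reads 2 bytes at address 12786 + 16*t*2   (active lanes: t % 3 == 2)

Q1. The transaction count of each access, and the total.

A1: 1 transaction
A2: 2 transactions

Answer: 1,2; total 3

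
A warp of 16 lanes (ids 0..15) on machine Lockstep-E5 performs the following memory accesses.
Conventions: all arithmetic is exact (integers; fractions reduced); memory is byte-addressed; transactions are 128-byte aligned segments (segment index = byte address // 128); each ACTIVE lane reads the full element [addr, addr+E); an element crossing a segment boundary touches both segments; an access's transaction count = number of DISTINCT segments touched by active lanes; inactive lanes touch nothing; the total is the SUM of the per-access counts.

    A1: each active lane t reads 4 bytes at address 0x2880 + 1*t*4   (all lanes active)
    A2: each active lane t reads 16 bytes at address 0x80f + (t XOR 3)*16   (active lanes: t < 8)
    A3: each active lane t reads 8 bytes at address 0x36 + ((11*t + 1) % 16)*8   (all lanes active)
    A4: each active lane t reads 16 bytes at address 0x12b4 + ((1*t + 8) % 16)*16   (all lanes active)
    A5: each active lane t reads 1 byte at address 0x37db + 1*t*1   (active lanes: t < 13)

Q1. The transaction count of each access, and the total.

A1: 1 transaction
A2: 2 transactions
A3: 2 transactions
A4: 3 transactions
A5: 1 transaction

Answer: 1,2,2,3,1; total 9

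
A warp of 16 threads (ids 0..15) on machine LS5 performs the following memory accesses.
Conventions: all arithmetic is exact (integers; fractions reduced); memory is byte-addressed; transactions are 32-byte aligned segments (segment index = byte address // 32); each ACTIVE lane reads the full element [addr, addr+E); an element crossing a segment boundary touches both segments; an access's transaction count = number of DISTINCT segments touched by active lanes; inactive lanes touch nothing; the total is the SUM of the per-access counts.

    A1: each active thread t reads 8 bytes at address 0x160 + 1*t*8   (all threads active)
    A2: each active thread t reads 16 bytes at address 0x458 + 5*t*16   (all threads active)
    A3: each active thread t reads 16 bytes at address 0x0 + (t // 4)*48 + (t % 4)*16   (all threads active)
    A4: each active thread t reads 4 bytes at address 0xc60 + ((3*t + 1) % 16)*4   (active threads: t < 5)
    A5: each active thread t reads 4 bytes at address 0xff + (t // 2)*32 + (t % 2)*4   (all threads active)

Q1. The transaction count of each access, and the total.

A1: 4 transactions
A2: 24 transactions
A3: 7 transactions
A4: 2 transactions
A5: 9 transactions

Answer: 4,24,7,2,9; total 46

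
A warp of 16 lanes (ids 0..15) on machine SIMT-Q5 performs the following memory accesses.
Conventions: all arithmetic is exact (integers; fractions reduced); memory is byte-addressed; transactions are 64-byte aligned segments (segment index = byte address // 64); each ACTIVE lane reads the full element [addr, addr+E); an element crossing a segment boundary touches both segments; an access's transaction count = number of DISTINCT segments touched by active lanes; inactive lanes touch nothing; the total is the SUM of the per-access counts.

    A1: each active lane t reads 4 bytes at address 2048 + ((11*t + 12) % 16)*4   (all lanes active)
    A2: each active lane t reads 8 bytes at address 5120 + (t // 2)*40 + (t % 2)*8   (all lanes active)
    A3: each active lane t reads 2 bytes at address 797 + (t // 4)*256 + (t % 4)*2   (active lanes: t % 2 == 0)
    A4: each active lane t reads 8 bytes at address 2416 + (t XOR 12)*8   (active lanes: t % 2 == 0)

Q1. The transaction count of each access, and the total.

A1: 1 transaction
A2: 5 transactions
A3: 4 transactions
A4: 3 transactions

Answer: 1,5,4,3; total 13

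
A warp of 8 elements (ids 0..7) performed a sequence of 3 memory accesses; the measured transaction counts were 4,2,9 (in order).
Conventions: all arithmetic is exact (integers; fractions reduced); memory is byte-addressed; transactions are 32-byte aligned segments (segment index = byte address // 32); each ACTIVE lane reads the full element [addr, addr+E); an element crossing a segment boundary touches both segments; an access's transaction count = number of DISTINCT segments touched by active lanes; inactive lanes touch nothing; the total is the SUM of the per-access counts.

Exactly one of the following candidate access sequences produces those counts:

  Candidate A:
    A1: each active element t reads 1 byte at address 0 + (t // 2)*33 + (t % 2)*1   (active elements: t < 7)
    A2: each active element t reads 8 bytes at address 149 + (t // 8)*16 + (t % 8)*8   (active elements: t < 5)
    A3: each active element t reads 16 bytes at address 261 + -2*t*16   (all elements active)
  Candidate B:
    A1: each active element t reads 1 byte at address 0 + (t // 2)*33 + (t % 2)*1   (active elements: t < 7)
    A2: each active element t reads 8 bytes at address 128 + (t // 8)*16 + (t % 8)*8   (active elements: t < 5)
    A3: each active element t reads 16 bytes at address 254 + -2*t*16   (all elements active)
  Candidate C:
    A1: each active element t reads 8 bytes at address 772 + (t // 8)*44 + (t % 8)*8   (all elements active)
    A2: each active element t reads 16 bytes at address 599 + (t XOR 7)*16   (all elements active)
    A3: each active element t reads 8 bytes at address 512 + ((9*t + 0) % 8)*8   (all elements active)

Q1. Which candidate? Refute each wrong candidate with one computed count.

A: A3 gives 8 transactions, not 9
C: A1 gives 3 transactions, not 4
B: all counts match (4,2,9)

Answer: B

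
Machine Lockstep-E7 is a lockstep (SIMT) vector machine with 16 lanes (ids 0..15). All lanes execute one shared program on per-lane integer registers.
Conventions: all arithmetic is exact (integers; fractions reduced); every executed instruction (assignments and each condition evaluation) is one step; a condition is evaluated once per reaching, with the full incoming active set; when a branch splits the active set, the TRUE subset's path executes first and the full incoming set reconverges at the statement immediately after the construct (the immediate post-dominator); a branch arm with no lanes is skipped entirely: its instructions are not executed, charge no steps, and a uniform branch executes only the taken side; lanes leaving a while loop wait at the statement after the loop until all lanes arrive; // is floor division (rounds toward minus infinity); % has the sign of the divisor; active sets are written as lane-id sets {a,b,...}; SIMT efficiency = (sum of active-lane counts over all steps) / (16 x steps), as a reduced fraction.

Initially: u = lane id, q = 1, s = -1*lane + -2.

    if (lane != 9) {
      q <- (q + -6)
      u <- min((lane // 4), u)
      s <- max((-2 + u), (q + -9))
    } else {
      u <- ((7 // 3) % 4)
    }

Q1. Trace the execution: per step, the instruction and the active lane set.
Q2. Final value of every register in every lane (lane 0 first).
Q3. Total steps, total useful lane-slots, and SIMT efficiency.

step 0: eval (lane != 9)             {0,1,2,3,4,5,6,7,8,9,10,11,12,13,14,15}
step 1: q <- (q + -6)                {0,1,2,3,4,5,6,7,8,10,11,12,13,14,15}
step 2: u <- min((lane // 4), u)     {0,1,2,3,4,5,6,7,8,10,11,12,13,14,15}
step 3: s <- max((-2 + u), (q + -9)) {0,1,2,3,4,5,6,7,8,10,11,12,13,14,15}
step 4: u <- ((7 // 3) % 4)          {9}

Answer: 5 steps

u: 0,0,0,0,1,1,1,1,2,2,2,2,3,3,3,3
q: -5,-5,-5,-5,-5,-5,-5,-5,-5,1,-5,-5,-5,-5,-5,-5
s: -2,-2,-2,-2,-1,-1,-1,-1,0,-11,0,0,1,1,1,1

steps = 5; useful = 62; efficiency = 62/80 = 31/40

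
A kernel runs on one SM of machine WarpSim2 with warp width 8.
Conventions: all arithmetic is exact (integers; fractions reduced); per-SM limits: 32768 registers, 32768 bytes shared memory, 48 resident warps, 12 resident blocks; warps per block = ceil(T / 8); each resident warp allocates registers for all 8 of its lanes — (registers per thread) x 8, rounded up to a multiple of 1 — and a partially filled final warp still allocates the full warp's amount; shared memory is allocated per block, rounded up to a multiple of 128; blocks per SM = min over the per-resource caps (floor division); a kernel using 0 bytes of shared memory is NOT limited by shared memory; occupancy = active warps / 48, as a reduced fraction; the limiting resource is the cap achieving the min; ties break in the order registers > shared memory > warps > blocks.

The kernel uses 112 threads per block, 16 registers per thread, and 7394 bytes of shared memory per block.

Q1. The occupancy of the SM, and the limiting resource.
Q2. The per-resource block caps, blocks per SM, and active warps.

Answer: occupancy 7/8, limited by warps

registers: 18 blocks
shared memory: 4 blocks
warps: 3 blocks
blocks: 12 blocks

Answer: 3 blocks, 42 active warps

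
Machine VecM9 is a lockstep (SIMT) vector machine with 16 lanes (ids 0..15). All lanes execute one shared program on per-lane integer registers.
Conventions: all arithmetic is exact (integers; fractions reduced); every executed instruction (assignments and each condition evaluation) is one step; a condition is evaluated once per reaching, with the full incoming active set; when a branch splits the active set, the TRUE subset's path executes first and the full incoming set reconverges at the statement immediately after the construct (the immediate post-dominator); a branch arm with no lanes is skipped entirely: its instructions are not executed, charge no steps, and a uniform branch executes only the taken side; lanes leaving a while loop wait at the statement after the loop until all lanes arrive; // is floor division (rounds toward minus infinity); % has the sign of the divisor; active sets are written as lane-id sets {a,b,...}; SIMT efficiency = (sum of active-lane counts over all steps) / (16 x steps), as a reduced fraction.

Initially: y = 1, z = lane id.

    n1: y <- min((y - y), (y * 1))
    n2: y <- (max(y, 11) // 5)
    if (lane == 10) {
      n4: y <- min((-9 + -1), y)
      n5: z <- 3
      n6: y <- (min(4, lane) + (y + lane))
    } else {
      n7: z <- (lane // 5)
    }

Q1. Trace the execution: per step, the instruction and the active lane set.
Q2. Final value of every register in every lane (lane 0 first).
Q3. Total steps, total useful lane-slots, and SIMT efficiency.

step 0: y <- min((y - y), (y * 1))   {0,1,2,3,4,5,6,7,8,9,10,11,12,13,14,15}
step 1: y <- (max(y, 11) // 5)       {0,1,2,3,4,5,6,7,8,9,10,11,12,13,14,15}
step 2: eval (lane == 10)            {0,1,2,3,4,5,6,7,8,9,10,11,12,13,14,15}
step 3: y <- min((-9 + -1), y)       {10}
step 4: z <- 3                       {10}
step 5: y <- (min(4, lane) + (y + lane)) {10}
step 6: z <- (lane // 5)             {0,1,2,3,4,5,6,7,8,9,11,12,13,14,15}

Answer: 7 steps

y: 2,2,2,2,2,2,2,2,2,2,4,2,2,2,2,2
z: 0,0,0,0,0,1,1,1,1,1,3,2,2,2,2,3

steps = 7; useful = 66; efficiency = 66/112 = 33/56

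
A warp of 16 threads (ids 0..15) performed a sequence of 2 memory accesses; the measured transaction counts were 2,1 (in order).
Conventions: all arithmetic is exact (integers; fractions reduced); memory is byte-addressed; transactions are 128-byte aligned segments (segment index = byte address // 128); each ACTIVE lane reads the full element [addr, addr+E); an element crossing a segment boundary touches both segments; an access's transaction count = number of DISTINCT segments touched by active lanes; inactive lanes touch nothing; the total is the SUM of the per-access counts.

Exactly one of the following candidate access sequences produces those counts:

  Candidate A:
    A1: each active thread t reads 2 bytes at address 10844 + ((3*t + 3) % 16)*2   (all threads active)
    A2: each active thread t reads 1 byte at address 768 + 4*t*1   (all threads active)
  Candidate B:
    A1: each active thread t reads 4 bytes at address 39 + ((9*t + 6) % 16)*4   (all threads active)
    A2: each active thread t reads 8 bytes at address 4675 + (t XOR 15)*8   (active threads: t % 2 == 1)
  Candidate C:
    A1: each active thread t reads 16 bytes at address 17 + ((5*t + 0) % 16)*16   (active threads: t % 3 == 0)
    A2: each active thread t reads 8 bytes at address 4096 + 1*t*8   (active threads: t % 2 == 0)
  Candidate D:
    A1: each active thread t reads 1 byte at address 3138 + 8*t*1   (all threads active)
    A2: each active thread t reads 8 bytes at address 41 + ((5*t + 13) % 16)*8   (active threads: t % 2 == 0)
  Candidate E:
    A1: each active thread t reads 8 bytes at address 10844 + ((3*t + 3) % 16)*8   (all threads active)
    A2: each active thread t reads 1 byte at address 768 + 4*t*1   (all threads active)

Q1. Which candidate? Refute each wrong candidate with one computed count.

A: A1 gives 1 transaction, not 2
B: A1 gives 1 transaction, not 2
C: A1 gives 3 transactions, not 2
D: A2 gives 2 transactions, not 1
E: all counts match (2,1)

Answer: E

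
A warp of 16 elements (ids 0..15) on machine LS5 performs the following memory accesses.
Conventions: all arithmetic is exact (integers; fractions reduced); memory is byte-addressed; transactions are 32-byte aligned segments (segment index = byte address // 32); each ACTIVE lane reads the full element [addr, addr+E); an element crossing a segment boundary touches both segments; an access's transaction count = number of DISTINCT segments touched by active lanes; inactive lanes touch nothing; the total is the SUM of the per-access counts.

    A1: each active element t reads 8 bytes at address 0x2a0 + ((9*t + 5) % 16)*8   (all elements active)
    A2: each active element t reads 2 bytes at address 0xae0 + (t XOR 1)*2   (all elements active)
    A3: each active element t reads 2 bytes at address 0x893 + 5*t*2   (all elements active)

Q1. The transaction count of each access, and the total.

A1: 4 transactions
A2: 1 transaction
A3: 6 transactions

Answer: 4,1,6; total 11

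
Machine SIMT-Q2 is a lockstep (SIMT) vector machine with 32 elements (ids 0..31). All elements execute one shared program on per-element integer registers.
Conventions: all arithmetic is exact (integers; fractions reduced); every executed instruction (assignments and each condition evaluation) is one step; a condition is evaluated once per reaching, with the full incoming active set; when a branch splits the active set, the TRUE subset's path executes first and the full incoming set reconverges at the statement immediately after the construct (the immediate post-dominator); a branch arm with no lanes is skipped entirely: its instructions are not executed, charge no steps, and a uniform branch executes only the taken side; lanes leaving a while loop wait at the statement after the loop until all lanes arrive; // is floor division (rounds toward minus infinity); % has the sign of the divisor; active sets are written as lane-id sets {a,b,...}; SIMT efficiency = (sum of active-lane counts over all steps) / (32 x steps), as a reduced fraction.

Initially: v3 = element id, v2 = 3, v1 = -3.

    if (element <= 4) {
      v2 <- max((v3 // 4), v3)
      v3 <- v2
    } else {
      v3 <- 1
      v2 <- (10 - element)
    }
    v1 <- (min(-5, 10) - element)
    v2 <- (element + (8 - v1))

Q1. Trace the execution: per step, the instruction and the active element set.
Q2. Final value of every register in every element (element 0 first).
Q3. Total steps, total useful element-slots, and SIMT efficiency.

step 0: eval (element <= 4)          {0,1,2,3,4,5,6,7,8,9,10,11,12,13,14,15,16,17,18,19,20,21,22,23,24,25,26,27,28,29,30,31}
step 1: v2 <- max((v3 // 4), v3)     {0,1,2,3,4}
step 2: v3 <- v2                     {0,1,2,3,4}
step 3: v3 <- 1                      {5,6,7,8,9,10,11,12,13,14,15,16,17,18,19,20,21,22,23,24,25,26,27,28,29,30,31}
step 4: v2 <- (10 - element)         {5,6,7,8,9,10,11,12,13,14,15,16,17,18,19,20,21,22,23,24,25,26,27,28,29,30,31}
step 5: v1 <- (min(-5, 10) - element) {0,1,2,3,4,5,6,7,8,9,10,11,12,13,14,15,16,17,18,19,20,21,22,23,24,25,26,27,28,29,30,31}
step 6: v2 <- (element + (8 - v1))   {0,1,2,3,4,5,6,7,8,9,10,11,12,13,14,15,16,17,18,19,20,21,22,23,24,25,26,27,28,29,30,31}

Answer: 7 steps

v3: 0,1,2,3,4,1,1,1,1,1,1,1,1,1,1,1,1,1,1,1,1,1,1,1,1,1,1,1,1,1,1,1
v2: 13,15,17,19,21,23,25,27,29,31,33,35,37,39,41,43,45,47,49,51,53,55,57,59,61,63,65,67,69,71,73,75
v1: -5,-6,-7,-8,-9,-10,-11,-12,-13,-14,-15,-16,-17,-18,-19,-20,-21,-22,-23,-24,-25,-26,-27,-28,-29,-30,-31,-32,-33,-34,-35,-36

steps = 7; useful = 160; efficiency = 160/224 = 5/7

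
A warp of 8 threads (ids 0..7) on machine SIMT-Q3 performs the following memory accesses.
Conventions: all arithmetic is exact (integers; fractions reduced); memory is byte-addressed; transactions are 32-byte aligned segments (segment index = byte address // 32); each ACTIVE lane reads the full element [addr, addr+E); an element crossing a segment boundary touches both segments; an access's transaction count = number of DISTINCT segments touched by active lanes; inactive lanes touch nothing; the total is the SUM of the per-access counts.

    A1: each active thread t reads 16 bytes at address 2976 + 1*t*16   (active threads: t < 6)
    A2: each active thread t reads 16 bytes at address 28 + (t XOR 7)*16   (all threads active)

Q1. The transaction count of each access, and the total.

A1: 3 transactions
A2: 5 transactions

Answer: 3,5; total 8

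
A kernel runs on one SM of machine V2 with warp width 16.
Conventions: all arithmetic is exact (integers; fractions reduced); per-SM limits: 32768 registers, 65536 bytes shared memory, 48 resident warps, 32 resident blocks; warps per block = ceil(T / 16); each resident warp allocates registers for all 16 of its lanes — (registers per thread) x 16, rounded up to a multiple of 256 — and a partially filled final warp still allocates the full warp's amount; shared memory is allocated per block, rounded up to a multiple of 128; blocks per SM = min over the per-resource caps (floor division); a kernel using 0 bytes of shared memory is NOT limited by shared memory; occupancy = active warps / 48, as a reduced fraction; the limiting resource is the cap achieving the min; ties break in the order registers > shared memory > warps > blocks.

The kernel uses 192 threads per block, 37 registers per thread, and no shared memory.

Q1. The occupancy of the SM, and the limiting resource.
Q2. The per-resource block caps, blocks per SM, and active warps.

Answer: occupancy 3/4, limited by registers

registers: 3 blocks
shared memory: no limit (kernel uses none)
warps: 4 blocks
blocks: 32 blocks

Answer: 3 blocks, 36 active warps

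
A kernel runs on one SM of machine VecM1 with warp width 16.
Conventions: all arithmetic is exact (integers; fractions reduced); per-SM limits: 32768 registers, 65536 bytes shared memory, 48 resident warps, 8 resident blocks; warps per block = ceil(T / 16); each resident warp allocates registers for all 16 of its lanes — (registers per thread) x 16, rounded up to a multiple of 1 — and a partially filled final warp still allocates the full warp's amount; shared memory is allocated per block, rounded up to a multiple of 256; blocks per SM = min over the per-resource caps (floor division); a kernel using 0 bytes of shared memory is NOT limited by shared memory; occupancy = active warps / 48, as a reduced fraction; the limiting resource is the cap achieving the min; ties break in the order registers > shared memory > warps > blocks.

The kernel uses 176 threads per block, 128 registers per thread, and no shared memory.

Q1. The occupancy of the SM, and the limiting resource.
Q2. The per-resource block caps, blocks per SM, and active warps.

Answer: occupancy 11/48, limited by registers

registers: 1 block
shared memory: no limit (kernel uses none)
warps: 4 blocks
blocks: 8 blocks

Answer: 1 block, 11 active warps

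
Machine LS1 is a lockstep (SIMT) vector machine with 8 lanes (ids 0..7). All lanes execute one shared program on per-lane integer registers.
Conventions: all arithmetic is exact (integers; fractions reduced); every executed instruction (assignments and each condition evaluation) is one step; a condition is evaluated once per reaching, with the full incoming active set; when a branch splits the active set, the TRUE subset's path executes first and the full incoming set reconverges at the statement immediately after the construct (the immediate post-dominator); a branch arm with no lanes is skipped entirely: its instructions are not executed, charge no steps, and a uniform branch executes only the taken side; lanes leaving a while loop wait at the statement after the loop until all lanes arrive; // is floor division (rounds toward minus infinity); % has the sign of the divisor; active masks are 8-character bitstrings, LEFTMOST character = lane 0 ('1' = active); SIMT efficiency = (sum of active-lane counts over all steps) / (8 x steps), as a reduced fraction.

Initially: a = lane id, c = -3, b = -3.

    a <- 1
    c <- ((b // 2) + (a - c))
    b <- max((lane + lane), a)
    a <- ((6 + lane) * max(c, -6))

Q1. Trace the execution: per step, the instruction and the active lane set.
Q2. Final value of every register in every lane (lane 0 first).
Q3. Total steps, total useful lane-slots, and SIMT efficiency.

step 0: a <- 1                       11111111
step 1: c <- ((b // 2) + (a - c))    11111111
step 2: b <- max((lane + lane), a)   11111111
step 3: a <- ((6 + lane) * max(c, -6)) 11111111

Answer: 4 steps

a: 12,14,16,18,20,22,24,26
c: 2,2,2,2,2,2,2,2
b: 1,2,4,6,8,10,12,14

steps = 4; useful = 32; efficiency = 32/32 = 1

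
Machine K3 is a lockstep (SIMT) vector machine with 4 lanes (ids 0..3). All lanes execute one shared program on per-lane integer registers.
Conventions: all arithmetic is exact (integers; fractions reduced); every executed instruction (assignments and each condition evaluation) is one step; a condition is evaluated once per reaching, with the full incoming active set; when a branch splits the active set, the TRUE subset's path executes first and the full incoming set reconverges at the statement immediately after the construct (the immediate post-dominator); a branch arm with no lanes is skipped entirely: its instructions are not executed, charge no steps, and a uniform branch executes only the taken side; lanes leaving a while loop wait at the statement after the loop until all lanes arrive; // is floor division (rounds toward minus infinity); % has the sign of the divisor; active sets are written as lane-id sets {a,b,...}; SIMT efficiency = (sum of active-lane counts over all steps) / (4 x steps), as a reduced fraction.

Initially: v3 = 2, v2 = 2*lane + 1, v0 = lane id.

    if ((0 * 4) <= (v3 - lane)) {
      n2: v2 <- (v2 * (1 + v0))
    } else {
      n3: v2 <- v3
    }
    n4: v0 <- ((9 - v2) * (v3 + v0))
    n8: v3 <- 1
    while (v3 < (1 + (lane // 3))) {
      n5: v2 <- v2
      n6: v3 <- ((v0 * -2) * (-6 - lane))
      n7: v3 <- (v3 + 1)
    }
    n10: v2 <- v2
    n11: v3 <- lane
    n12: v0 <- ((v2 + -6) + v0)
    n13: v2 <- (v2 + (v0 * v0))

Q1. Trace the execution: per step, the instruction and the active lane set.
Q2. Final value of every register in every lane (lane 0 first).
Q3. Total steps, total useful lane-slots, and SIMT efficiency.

step 0: eval ((0 * 4) <= (v3 - lane)) {0,1,2,3}
step 1: v2 <- (v2 * (1 + v0))        {0,1,2}
step 2: v2 <- v3                     {3}
step 3: v0 <- ((9 - v2) * (v3 + v0)) {0,1,2,3}
step 4: v3 <- 1                      {0,1,2,3}
step 5: eval (v3 < (1 + (lane // 3))) {0,1,2,3}
step 6: v2 <- v2                     {3}
step 7: v3 <- ((v0 * -2) * (-6 - lane)) {3}
step 8: v3 <- (v3 + 1)               {3}
step 9: eval (v3 < (1 + (lane // 3))) {3}
step 10: v2 <- v2                     {0,1,2,3}
step 11: v3 <- lane                   {0,1,2,3}
step 12: v0 <- ((v2 + -6) + v0)       {0,1,2,3}
step 13: v2 <- (v2 + (v0 * v0))       {0,1,2,3}

Answer: 14 steps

v3: 0,1,2,3
v2: 122,87,240,963
v0: 11,9,-15,31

steps = 14; useful = 40; efficiency = 40/56 = 5/7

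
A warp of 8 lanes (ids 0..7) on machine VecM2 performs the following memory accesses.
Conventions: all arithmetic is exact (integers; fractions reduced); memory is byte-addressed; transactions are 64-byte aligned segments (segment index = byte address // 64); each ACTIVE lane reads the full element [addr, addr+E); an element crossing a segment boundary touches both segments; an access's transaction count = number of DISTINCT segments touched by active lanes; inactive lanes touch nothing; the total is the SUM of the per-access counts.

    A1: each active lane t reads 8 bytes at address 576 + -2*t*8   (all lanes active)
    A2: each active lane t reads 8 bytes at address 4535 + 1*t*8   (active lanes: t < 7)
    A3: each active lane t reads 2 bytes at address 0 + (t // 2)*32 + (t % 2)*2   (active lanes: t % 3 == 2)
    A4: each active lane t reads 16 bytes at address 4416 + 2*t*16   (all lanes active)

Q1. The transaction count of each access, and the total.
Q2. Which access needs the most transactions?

A1: 3 transactions
A2: 2 transactions
A3: 2 transactions
A4: 4 transactions

Answer: 3,2,2,4; total 11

Answer: A4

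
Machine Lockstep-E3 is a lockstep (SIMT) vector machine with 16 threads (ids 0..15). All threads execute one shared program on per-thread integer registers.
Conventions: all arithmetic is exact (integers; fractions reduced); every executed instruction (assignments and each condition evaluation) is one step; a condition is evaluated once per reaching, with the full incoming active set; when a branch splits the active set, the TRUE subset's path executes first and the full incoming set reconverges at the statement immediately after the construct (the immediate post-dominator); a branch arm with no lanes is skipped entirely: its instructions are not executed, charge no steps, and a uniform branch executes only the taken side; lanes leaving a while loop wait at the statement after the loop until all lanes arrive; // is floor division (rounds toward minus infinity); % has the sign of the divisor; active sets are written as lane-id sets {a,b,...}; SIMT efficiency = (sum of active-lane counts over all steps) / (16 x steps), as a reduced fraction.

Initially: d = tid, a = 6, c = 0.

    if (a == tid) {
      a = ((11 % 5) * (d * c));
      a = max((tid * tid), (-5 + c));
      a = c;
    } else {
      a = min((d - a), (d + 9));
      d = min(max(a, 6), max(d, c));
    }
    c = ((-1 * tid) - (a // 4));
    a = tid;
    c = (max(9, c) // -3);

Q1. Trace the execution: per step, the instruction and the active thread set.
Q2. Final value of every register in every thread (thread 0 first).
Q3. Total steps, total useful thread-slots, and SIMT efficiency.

step 0: eval (a == tid)              {0,1,2,3,4,5,6,7,8,9,10,11,12,13,14,15}
step 1: a <- ((11 % 5) * (d * c))    {6}
step 2: a <- max((tid * tid), (-5 + c)) {6}
step 3: a <- c                       {6}
step 4: a <- min((d - a), (d + 9))   {0,1,2,3,4,5,7,8,9,10,11,12,13,14,15}
step 5: d <- min(max(a, 6), max(d, c)) {0,1,2,3,4,5,7,8,9,10,11,12,13,14,15}
step 6: c <- ((-1 * tid) - (a // 4)) {0,1,2,3,4,5,6,7,8,9,10,11,12,13,14,15}
step 7: a <- tid                     {0,1,2,3,4,5,6,7,8,9,10,11,12,13,14,15}
step 8: c <- (max(9, c) // -3)       {0,1,2,3,4,5,6,7,8,9,10,11,12,13,14,15}

Answer: 9 steps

d: 0,1,2,3,4,5,6,6,6,6,6,6,6,7,8,9
a: 0,1,2,3,4,5,6,7,8,9,10,11,12,13,14,15
c: -3,-3,-3,-3,-3,-3,-3,-3,-3,-3,-3,-3,-3,-3,-3,-3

steps = 9; useful = 97; efficiency = 97/144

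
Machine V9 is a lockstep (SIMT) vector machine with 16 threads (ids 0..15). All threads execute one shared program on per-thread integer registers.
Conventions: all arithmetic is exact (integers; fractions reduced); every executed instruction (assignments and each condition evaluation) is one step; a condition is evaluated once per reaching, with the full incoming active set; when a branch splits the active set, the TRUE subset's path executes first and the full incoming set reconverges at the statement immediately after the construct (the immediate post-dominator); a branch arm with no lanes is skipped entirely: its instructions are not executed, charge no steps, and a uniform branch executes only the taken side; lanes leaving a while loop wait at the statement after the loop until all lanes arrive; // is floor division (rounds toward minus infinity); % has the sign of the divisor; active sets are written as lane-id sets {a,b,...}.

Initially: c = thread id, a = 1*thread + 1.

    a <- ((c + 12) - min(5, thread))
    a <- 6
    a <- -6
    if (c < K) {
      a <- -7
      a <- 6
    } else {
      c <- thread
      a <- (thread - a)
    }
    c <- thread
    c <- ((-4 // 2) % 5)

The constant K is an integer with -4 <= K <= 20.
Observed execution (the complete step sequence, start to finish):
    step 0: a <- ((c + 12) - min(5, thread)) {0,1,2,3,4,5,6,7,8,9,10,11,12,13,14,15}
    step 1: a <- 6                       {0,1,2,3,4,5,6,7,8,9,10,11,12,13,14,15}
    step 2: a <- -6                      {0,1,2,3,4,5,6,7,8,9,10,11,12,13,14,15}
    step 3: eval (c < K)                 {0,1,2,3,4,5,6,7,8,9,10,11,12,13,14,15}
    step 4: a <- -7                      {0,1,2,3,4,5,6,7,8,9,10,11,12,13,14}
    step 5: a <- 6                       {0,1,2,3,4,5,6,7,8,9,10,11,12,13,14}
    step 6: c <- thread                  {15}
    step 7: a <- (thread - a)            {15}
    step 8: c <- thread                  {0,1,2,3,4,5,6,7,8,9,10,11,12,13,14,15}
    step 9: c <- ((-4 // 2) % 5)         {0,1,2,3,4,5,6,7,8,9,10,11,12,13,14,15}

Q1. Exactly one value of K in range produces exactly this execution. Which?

Answer: K = 15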